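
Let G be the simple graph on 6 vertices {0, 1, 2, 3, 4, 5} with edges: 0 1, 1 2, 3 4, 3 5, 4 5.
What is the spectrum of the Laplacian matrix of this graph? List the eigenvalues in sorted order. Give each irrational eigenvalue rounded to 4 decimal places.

[0, 0, 1, 3, 3, 3]

With the vertex order [0, 1, 2, 3, 4, 5], the degrees are [1, 2, 1, 2, 2, 2], giving D = diag(1, 2, 1, 2, 2, 2) and L = D - A. L is symmetric positive semidefinite, so every eigenvalue is real and nonnegative. The 2 zero eigenvalues correspond to the 2 connected components. There are 2 zeros in the spectrum, matching the 2 components. The eigenvalues sum to 10, which equals trace(L) = 2|E|.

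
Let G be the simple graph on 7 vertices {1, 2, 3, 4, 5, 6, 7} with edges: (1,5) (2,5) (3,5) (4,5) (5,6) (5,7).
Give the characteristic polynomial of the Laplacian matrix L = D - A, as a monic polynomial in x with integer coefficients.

Reading degrees in the order [1, 2, 3, 4, 5, 6, 7] gives [1, 1, 1, 1, 6, 1, 1]; set D = diag(1, 1, 1, 1, 6, 1, 1) and form L = D - A. Computing det(xI - L) by cofactor expansion (or equivalently via sum-over-permutations) gives x^7 - 12x^6 + 45x^5 - 80x^4 + 75x^3 - 36x^2 + 7x. The constant term is 0 because L is singular (the all-ones vector lies in its kernel). By the matrix-tree theorem the graph has (1/7) * product of the nonzero eigenvalues = 1 spanning tree.

x^7 - 12x^6 + 45x^5 - 80x^4 + 75x^3 - 36x^2 + 7x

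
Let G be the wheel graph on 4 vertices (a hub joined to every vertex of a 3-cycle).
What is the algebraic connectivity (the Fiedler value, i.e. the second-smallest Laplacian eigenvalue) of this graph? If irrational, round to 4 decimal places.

The graph has 4 vertices and degree multiset [3, 3, 3, 3]; D is the diagonal matrix of degrees and L = D - A. The smallest Laplacian eigenvalue is always 0. The next one, lambda_2 = 4, measures how hard the graph is to disconnect: larger values mean better connectivity. The largest eigenvalue, 4, is at most the vertex count 4.

4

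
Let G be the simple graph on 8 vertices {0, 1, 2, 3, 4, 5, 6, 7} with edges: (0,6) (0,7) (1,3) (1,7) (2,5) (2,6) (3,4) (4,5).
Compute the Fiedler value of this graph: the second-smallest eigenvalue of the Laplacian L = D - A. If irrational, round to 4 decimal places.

With the vertex order [0, 1, 2, 3, 4, 5, 6, 7], the degrees are [2, 2, 2, 2, 2, 2, 2, 2], giving D = diag(2, 2, 2, 2, 2, 2, 2, 2) and L = D - A. The sorted Laplacian eigenvalues are [0, 0.5858, 0.5858, 2, 2, 3.4142, 3.4142, 4]; the algebraic connectivity is the second entry, 0.5858. There is one zero in the spectrum, matching the 1 component.

0.5858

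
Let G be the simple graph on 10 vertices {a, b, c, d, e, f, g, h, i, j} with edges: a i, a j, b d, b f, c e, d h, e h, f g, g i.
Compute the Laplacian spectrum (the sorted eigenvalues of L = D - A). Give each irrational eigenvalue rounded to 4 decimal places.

With the vertex order [a, b, c, d, e, f, g, h, i, j], the degrees are [2, 2, 1, 2, 2, 2, 2, 2, 2, 1], giving D = diag(2, 2, 1, 2, 2, 2, 2, 2, 2, 1) and L = D - A. The multiplicity of 0 as a Laplacian eigenvalue equals the number of connected components. The single zero eigenvalue shows the graph is connected. There is one zero in the spectrum, matching the 1 component. By the matrix-tree theorem the graph has (1/10) * product of the nonzero eigenvalues = 1 spanning tree.

[0, 0.0979, 0.3820, 0.8244, 1.3820, 2, 2.6180, 3.1756, 3.6180, 3.9021]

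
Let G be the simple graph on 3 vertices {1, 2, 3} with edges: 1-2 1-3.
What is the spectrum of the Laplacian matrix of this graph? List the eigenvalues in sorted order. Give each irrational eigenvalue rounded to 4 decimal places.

Each diagonal entry of L is the vertex degree and each off-diagonal entry is -1 where an edge is present, 0 otherwise; in the order [1, 2, 3] the diagonal is [2, 1, 1]. L is symmetric positive semidefinite, so every eigenvalue is real and nonnegative. The single zero eigenvalue shows the graph is connected. The largest eigenvalue, 3, is at most the vertex count 3. There is one zero in the spectrum, matching the 1 component.

[0, 1, 3]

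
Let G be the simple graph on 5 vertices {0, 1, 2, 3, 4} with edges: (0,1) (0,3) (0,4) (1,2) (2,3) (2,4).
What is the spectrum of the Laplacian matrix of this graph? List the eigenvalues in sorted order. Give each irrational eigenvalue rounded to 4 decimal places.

With the vertex order [0, 1, 2, 3, 4], the degrees are [3, 2, 3, 2, 2], giving D = diag(3, 2, 3, 2, 2) and L = D - A. L is symmetric positive semidefinite, so every eigenvalue is real and nonnegative. The single zero eigenvalue shows the graph is connected.

[0, 2, 2, 3, 5]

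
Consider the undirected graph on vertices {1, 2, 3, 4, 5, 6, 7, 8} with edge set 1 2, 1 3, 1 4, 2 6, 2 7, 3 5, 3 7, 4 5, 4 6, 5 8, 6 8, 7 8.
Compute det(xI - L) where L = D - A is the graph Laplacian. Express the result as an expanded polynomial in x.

Reading degrees in the order [1, 2, 3, 4, 5, 6, 7, 8] gives [3, 3, 3, 3, 3, 3, 3, 3]; set D = diag(3, 3, 3, 3, 3, 3, 3, 3) and form L = D - A. L has integer entries, so p(x) = det(xI - L) has integer coefficients. Expanding the determinant yields x^8 - 24x^7 + 240x^6 - 1296x^5 + 4080x^4 - 7488x^3 + 7424x^2 - 3072x. The coefficient of x^7 equals -trace(L) = -24, matching the sum of degrees. The largest eigenvalue, 6, is at most the vertex count 8.

x^8 - 24x^7 + 240x^6 - 1296x^5 + 4080x^4 - 7488x^3 + 7424x^2 - 3072x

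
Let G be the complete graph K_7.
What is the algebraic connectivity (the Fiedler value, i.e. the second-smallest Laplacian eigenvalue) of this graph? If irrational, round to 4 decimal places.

7

The graph has 7 vertices and degree multiset [6, 6, 6, 6, 6, 6, 6]; D is the diagonal matrix of degrees and L = D - A. The sorted Laplacian eigenvalues are [0, 7, 7, 7, 7, 7, 7]; the algebraic connectivity is the second entry, 7.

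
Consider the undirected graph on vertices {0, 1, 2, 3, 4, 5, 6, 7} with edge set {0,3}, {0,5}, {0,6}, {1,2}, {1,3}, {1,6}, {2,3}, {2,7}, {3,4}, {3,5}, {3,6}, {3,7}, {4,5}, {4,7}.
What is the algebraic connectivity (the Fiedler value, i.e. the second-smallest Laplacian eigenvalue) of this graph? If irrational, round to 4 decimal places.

Each diagonal entry of L is the vertex degree and each off-diagonal entry is -1 where an edge is present, 0 otherwise; in the order [0, 1, 2, 3, 4, 5, 6, 7] the diagonal is [3, 3, 3, 7, 3, 3, 3, 3]. The smallest Laplacian eigenvalue is always 0. The next one, lambda_2 = 1.7530, measures how hard the graph is to disconnect: larger values mean better connectivity. By the matrix-tree theorem the graph has (1/8) * product of the nonzero eigenvalues = 841 spanning trees. There is one zero in the spectrum, matching the 1 component.

1.7530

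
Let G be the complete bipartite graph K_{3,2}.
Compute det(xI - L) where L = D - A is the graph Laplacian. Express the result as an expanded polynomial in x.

x^5 - 12x^4 + 51x^3 - 92x^2 + 60x

The graph has 5 vertices and degree multiset [3, 3, 2, 2, 2]; D is the diagonal matrix of degrees and L = D - A. L has integer entries, so p(x) = det(xI - L) has integer coefficients. Expanding the determinant yields x^5 - 12x^4 + 51x^3 - 92x^2 + 60x. The coefficient of x^4 equals -trace(L) = -12, matching the sum of degrees. The largest eigenvalue, 5, is at most the vertex count 5. There is one zero in the spectrum, matching the 1 component.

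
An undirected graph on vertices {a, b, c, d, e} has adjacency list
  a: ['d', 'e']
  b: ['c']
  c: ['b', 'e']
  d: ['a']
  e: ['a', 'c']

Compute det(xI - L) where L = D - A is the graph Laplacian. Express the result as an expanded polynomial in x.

Each diagonal entry of L is the vertex degree and each off-diagonal entry is -1 where an edge is present, 0 otherwise; in the order [a, b, c, d, e] the diagonal is [2, 1, 2, 1, 2]. L has integer entries, so p(x) = det(xI - L) has integer coefficients. Expanding the determinant yields x^5 - 8x^4 + 21x^3 - 20x^2 + 5x. The coefficient of x^4 equals -trace(L) = -8, matching the sum of degrees. By the matrix-tree theorem the graph has (1/5) * product of the nonzero eigenvalues = 1 spanning tree. The largest eigenvalue, 3.6180, is at most the vertex count 5.

x^5 - 8x^4 + 21x^3 - 20x^2 + 5x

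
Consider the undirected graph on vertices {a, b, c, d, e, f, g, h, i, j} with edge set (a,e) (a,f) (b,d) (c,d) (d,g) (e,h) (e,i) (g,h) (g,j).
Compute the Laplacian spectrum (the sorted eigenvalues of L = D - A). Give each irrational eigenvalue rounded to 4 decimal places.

Each diagonal entry of L is the vertex degree and each off-diagonal entry is -1 where an edge is present, 0 otherwise; in the order [a, b, c, d, e, f, g, h, i, j] the diagonal is [2, 1, 1, 3, 3, 1, 3, 2, 1, 1]. Since every row of L sums to 0, the all-ones vector is in the kernel and 0 is an eigenvalue. The single zero eigenvalue shows the graph is connected. There is one zero in the spectrum, matching the 1 component. The largest eigenvalue, 4.7056, is at most the vertex count 10.

[0, 0.1487, 0.5188, 0.6496, 1, 1.4400, 2.3111, 3.0561, 4.1701, 4.7056]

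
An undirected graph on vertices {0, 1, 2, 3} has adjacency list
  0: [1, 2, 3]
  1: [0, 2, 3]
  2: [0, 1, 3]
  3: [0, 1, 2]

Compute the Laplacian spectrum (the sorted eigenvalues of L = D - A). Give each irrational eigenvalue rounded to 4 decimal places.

[0, 4, 4, 4]

Reading degrees in the order [0, 1, 2, 3] gives [3, 3, 3, 3]; set D = diag(3, 3, 3, 3) and form L = D - A. Since every row of L sums to 0, the all-ones vector is in the kernel and 0 is an eigenvalue. The single zero eigenvalue shows the graph is connected. There is one zero in the spectrum, matching the 1 component.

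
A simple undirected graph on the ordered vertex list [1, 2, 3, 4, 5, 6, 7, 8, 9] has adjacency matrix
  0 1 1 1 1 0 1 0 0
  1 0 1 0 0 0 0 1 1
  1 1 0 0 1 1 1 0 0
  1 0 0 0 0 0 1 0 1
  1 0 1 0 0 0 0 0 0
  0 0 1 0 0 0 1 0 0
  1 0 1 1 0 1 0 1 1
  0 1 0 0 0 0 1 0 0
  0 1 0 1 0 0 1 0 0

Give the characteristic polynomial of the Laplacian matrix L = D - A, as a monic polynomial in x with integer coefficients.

With the vertex order [1, 2, 3, 4, 5, 6, 7, 8, 9], the degrees are [5, 4, 5, 3, 2, 2, 6, 2, 3], giving D = diag(5, 4, 5, 3, 2, 2, 6, 2, 3) and L = D - A. L has integer entries, so p(x) = det(xI - L) has integer coefficients. Expanding the determinant yields x^9 - 32x^8 + 430x^7 - 3160x^6 + 13854x^5 - 37030x^4 + 58874x^3 - 50948x^2 + 18414x. The constant term is 0 because L is singular (the all-ones vector lies in its kernel). There is one zero in the spectrum, matching the 1 component.

x^9 - 32x^8 + 430x^7 - 3160x^6 + 13854x^5 - 37030x^4 + 58874x^3 - 50948x^2 + 18414x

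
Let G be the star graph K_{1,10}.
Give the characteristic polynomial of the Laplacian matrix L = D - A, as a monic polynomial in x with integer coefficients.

The graph has 11 vertices and degree multiset [10, 1, 1, 1, 1, 1, 1, 1, 1, 1, 1]; D is the diagonal matrix of degrees and L = D - A. Computing det(xI - L) by cofactor expansion (or equivalently via sum-over-permutations) gives x^11 - 20x^10 + 135x^9 - 480x^8 + 1050x^7 - 1512x^6 + 1470x^5 - 960x^4 + 405x^3 - 100x^2 + 11x. The constant term is 0 because L is singular (the all-ones vector lies in its kernel). By the matrix-tree theorem the graph has (1/11) * product of the nonzero eigenvalues = 1 spanning tree.

x^11 - 20x^10 + 135x^9 - 480x^8 + 1050x^7 - 1512x^6 + 1470x^5 - 960x^4 + 405x^3 - 100x^2 + 11x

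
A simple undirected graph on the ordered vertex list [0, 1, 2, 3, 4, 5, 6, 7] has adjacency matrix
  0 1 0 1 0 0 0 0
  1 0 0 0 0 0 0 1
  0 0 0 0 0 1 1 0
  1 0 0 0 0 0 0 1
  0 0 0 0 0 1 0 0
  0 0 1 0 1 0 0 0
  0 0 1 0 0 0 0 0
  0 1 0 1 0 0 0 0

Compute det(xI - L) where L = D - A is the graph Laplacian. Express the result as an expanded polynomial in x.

x^8 - 14x^7 + 78x^6 - 220x^5 + 328x^4 - 240x^3 + 64x^2

With the vertex order [0, 1, 2, 3, 4, 5, 6, 7], the degrees are [2, 2, 2, 2, 1, 2, 1, 2], giving D = diag(2, 2, 2, 2, 1, 2, 1, 2) and L = D - A. Computing det(xI - L) by cofactor expansion (or equivalently via sum-over-permutations) gives x^8 - 14x^7 + 78x^6 - 220x^5 + 328x^4 - 240x^3 + 64x^2. Since p(0) = det(-L) = 0, x divides p(x). There are 2 zeros in the spectrum, matching the 2 components. The eigenvalues sum to 14, which equals trace(L) = 2|E|.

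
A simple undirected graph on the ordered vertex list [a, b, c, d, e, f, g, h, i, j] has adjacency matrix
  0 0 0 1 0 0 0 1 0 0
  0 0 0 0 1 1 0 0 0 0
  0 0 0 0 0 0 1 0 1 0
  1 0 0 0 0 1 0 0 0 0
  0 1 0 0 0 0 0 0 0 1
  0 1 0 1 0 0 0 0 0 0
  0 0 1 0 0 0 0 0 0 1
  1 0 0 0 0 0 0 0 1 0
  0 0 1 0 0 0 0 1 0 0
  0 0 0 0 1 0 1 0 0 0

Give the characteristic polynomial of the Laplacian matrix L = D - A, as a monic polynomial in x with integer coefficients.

Reading degrees in the order [a, b, c, d, e, f, g, h, i, j] gives [2, 2, 2, 2, 2, 2, 2, 2, 2, 2]; set D = diag(2, 2, 2, 2, 2, 2, 2, 2, 2, 2) and form L = D - A. L has integer entries, so p(x) = det(xI - L) has integer coefficients. Expanding the determinant yields x^10 - 20x^9 + 170x^8 - 800x^7 + 2275x^6 - 4004x^5 + 4290x^4 - 2640x^3 + 825x^2 - 100x. The constant term is 0 because L is singular (the all-ones vector lies in its kernel).

x^10 - 20x^9 + 170x^8 - 800x^7 + 2275x^6 - 4004x^5 + 4290x^4 - 2640x^3 + 825x^2 - 100x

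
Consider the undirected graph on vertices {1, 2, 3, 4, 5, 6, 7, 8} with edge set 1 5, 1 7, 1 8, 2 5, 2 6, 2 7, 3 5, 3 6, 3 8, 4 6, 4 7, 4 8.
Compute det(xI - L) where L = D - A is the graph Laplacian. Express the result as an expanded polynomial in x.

Each diagonal entry of L is the vertex degree and each off-diagonal entry is -1 where an edge is present, 0 otherwise; in the order [1, 2, 3, 4, 5, 6, 7, 8] the diagonal is [3, 3, 3, 3, 3, 3, 3, 3]. The eigenvalues of L are [0, 2, 2, 2, 4, 4, 4, 6]; the characteristic polynomial is the product of (x - lambda_i), which multiplies out to x^8 - 24x^7 + 240x^6 - 1296x^5 + 4080x^4 - 7488x^3 + 7424x^2 - 3072x. The constant term is 0 because L is singular (the all-ones vector lies in its kernel). The eigenvalues sum to 24, which equals trace(L) = 2|E|.

x^8 - 24x^7 + 240x^6 - 1296x^5 + 4080x^4 - 7488x^3 + 7424x^2 - 3072x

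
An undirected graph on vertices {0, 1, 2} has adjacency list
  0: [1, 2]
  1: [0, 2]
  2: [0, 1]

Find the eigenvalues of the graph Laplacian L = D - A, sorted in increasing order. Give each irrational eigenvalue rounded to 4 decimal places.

[0, 3, 3]

Reading degrees in the order [0, 1, 2] gives [2, 2, 2]; set D = diag(2, 2, 2) and form L = D - A. Since every row of L sums to 0, the all-ones vector is in the kernel and 0 is an eigenvalue. The eigenvalues sum to 6, which equals trace(L) = 2|E|.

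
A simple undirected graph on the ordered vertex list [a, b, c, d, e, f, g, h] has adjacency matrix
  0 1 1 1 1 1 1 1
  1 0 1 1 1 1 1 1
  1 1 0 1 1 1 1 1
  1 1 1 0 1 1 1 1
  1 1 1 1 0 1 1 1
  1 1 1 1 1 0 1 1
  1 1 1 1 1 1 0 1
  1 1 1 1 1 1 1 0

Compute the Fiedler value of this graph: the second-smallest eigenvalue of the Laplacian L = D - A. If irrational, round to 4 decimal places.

8

Each diagonal entry of L is the vertex degree and each off-diagonal entry is -1 where an edge is present, 0 otherwise; in the order [a, b, c, d, e, f, g, h] the diagonal is [7, 7, 7, 7, 7, 7, 7, 7]. The smallest Laplacian eigenvalue is always 0. The next one, lambda_2 = 8, measures how hard the graph is to disconnect: larger values mean better connectivity. There is one zero in the spectrum, matching the 1 component.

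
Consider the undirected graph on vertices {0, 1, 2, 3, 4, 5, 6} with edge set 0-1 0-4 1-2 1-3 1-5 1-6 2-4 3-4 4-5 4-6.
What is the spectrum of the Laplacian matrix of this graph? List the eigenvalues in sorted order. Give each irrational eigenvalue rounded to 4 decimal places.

With the vertex order [0, 1, 2, 3, 4, 5, 6], the degrees are [2, 5, 2, 2, 5, 2, 2], giving D = diag(2, 5, 2, 2, 5, 2, 2) and L = D - A. L is symmetric positive semidefinite, so every eigenvalue is real and nonnegative. The single zero eigenvalue shows the graph is connected. There is one zero in the spectrum, matching the 1 component. By the matrix-tree theorem the graph has (1/7) * product of the nonzero eigenvalues = 80 spanning trees.

[0, 2, 2, 2, 2, 5, 7]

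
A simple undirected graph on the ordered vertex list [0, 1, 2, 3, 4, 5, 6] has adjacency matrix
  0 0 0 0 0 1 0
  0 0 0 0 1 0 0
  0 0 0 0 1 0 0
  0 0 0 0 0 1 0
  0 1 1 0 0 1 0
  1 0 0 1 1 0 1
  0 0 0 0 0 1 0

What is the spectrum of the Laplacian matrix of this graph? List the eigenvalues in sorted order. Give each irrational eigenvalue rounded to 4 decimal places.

[0, 0.3983, 1, 1, 1, 3.3399, 5.2618]

Each diagonal entry of L is the vertex degree and each off-diagonal entry is -1 where an edge is present, 0 otherwise; in the order [0, 1, 2, 3, 4, 5, 6] the diagonal is [1, 1, 1, 1, 3, 4, 1]. Diagonalising L (or applying a numerical eigensolver to the 7x7 matrix) gives the spectrum above. The largest eigenvalue, 5.2618, is at most the vertex count 7. There is one zero in the spectrum, matching the 1 component.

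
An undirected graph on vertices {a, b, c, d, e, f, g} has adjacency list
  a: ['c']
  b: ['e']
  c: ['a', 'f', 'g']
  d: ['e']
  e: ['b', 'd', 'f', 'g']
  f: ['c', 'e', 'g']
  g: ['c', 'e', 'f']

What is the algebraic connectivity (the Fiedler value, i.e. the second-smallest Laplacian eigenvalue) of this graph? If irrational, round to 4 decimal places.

0.5140

Reading degrees in the order [a, b, c, d, e, f, g] gives [1, 1, 3, 1, 4, 3, 3]; set D = diag(1, 1, 3, 1, 4, 3, 3) and form L = D - A. Computing the eigenvalues of L and sorting gives [0, 0.5140, 1, 1.3364, 3.8360, 4, 5.3136]. The Fiedler value lambda_2 = 0.5140 is strictly positive, so the graph is connected. The eigenvalues sum to 16, which equals trace(L) = 2|E|.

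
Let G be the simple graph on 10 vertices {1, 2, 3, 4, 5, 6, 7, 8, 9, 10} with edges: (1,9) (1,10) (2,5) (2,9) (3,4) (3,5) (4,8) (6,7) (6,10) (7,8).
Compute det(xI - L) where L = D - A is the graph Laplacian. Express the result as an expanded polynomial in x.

x^10 - 20x^9 + 170x^8 - 800x^7 + 2275x^6 - 4004x^5 + 4290x^4 - 2640x^3 + 825x^2 - 100x

Each diagonal entry of L is the vertex degree and each off-diagonal entry is -1 where an edge is present, 0 otherwise; in the order [1, 2, 3, 4, 5, 6, 7, 8, 9, 10] the diagonal is [2, 2, 2, 2, 2, 2, 2, 2, 2, 2]. Computing det(xI - L) by cofactor expansion (or equivalently via sum-over-permutations) gives x^10 - 20x^9 + 170x^8 - 800x^7 + 2275x^6 - 4004x^5 + 4290x^4 - 2640x^3 + 825x^2 - 100x. The coefficient of x^9 equals -trace(L) = -20, matching the sum of degrees. The largest eigenvalue, 4, is at most the vertex count 10.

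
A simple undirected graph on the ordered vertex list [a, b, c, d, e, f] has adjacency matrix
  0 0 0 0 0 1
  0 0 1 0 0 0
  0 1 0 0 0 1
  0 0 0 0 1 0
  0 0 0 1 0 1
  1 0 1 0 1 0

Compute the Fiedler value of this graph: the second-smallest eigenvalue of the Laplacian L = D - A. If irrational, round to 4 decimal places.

With the vertex order [a, b, c, d, e, f], the degrees are [1, 1, 2, 1, 2, 3], giving D = diag(1, 1, 2, 1, 2, 3) and L = D - A. The sorted Laplacian eigenvalues are [0, 0.3820, 0.6972, 2, 2.6180, 4.3028]; the algebraic connectivity is the second entry, 0.3820. By the matrix-tree theorem the graph has (1/6) * product of the nonzero eigenvalues = 1 spanning tree.

0.3820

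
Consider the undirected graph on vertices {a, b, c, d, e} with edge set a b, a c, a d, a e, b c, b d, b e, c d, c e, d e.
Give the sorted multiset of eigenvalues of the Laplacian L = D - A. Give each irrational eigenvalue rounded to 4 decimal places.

[0, 5, 5, 5, 5]

Reading degrees in the order [a, b, c, d, e] gives [4, 4, 4, 4, 4]; set D = diag(4, 4, 4, 4, 4) and form L = D - A. Since every row of L sums to 0, the all-ones vector is in the kernel and 0 is an eigenvalue. By the matrix-tree theorem the graph has (1/5) * product of the nonzero eigenvalues = 125 spanning trees.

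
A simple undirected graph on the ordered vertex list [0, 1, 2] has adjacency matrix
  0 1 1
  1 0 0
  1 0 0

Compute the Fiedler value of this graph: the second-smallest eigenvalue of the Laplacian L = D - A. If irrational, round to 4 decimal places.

1

Each diagonal entry of L is the vertex degree and each off-diagonal entry is -1 where an edge is present, 0 otherwise; in the order [0, 1, 2] the diagonal is [2, 1, 1]. Computing the eigenvalues of L and sorting gives [0, 1, 3]. The Fiedler value lambda_2 = 1 is strictly positive, so the graph is connected. The largest eigenvalue, 3, is at most the vertex count 3.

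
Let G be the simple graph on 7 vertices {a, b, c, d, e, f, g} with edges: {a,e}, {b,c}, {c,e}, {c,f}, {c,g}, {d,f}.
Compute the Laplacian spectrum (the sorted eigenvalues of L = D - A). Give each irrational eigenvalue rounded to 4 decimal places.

[0, 0.3820, 0.6086, 1, 2.2271, 2.6180, 5.1642]

Each diagonal entry of L is the vertex degree and each off-diagonal entry is -1 where an edge is present, 0 otherwise; in the order [a, b, c, d, e, f, g] the diagonal is [1, 1, 4, 1, 2, 2, 1]. L is symmetric positive semidefinite, so every eigenvalue is real and nonnegative. There is one zero in the spectrum, matching the 1 component.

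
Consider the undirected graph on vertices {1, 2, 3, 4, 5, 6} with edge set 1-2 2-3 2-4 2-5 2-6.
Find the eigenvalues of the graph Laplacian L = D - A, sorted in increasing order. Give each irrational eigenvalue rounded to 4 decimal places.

[0, 1, 1, 1, 1, 6]

With the vertex order [1, 2, 3, 4, 5, 6], the degrees are [1, 5, 1, 1, 1, 1], giving D = diag(1, 5, 1, 1, 1, 1) and L = D - A. L is symmetric positive semidefinite, so every eigenvalue is real and nonnegative. The eigenvalues sum to 10, which equals trace(L) = 2|E|.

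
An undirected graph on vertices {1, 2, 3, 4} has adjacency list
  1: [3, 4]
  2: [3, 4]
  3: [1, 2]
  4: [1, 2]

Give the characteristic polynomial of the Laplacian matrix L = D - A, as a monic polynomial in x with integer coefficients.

With the vertex order [1, 2, 3, 4], the degrees are [2, 2, 2, 2], giving D = diag(2, 2, 2, 2) and L = D - A. Computing det(xI - L) by cofactor expansion (or equivalently via sum-over-permutations) gives x^4 - 8x^3 + 20x^2 - 16x. The coefficient of x^3 equals -trace(L) = -8, matching the sum of degrees. There is one zero in the spectrum, matching the 1 component.

x^4 - 8x^3 + 20x^2 - 16x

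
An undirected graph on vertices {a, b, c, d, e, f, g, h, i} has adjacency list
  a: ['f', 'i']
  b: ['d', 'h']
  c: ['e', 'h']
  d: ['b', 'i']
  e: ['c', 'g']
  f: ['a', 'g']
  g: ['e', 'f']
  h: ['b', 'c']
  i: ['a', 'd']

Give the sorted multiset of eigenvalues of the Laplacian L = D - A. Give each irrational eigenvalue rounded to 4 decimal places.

Reading degrees in the order [a, b, c, d, e, f, g, h, i] gives [2, 2, 2, 2, 2, 2, 2, 2, 2]; set D = diag(2, 2, 2, 2, 2, 2, 2, 2, 2) and form L = D - A. Since every row of L sums to 0, the all-ones vector is in the kernel and 0 is an eigenvalue. The single zero eigenvalue shows the graph is connected. The eigenvalues sum to 18, which equals trace(L) = 2|E|. By the matrix-tree theorem the graph has (1/9) * product of the nonzero eigenvalues = 9 spanning trees.

[0, 0.4679, 0.4679, 1.6527, 1.6527, 3, 3, 3.8794, 3.8794]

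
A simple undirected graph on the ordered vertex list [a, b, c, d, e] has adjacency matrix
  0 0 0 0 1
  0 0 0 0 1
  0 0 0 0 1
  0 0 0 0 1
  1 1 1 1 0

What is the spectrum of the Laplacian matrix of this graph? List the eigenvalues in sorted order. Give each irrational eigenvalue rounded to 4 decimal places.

[0, 1, 1, 1, 5]

Reading degrees in the order [a, b, c, d, e] gives [1, 1, 1, 1, 4]; set D = diag(1, 1, 1, 1, 4) and form L = D - A. Diagonalising L (or applying a numerical eigensolver to the 5x5 matrix) gives the spectrum above. The single zero eigenvalue shows the graph is connected. There is one zero in the spectrum, matching the 1 component. The largest eigenvalue, 5, is at most the vertex count 5.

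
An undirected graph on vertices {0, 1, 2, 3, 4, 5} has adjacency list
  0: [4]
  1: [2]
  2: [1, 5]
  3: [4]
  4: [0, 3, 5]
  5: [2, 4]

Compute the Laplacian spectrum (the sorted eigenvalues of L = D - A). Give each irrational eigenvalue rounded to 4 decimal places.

[0, 0.3249, 1, 1.4608, 3, 4.2143]

With the vertex order [0, 1, 2, 3, 4, 5], the degrees are [1, 1, 2, 1, 3, 2], giving D = diag(1, 1, 2, 1, 3, 2) and L = D - A. L is symmetric positive semidefinite, so every eigenvalue is real and nonnegative. The single zero eigenvalue shows the graph is connected. There is one zero in the spectrum, matching the 1 component. The largest eigenvalue, 4.2143, is at most the vertex count 6.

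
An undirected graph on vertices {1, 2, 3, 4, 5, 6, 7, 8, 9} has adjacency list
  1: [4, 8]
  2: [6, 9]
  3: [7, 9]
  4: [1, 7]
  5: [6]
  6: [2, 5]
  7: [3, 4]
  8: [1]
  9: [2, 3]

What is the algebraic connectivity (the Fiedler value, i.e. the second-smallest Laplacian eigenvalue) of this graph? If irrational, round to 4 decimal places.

0.1206

Reading degrees in the order [1, 2, 3, 4, 5, 6, 7, 8, 9] gives [2, 2, 2, 2, 1, 2, 2, 1, 2]; set D = diag(2, 2, 2, 2, 1, 2, 2, 1, 2) and form L = D - A. The sorted Laplacian eigenvalues are [0, 0.1206, 0.4679, 1, 1.6527, 2.3473, 3, 3.5321, 3.8794]; the algebraic connectivity is the second entry, 0.1206. By the matrix-tree theorem the graph has (1/9) * product of the nonzero eigenvalues = 1 spanning tree. The eigenvalues sum to 16, which equals trace(L) = 2|E|.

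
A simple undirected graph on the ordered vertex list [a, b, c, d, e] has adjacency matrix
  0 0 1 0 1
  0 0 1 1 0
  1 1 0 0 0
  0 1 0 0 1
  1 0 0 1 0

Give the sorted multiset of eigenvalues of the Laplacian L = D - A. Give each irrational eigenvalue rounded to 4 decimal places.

[0, 1.3820, 1.3820, 3.6180, 3.6180]

Reading degrees in the order [a, b, c, d, e] gives [2, 2, 2, 2, 2]; set D = diag(2, 2, 2, 2, 2) and form L = D - A. The multiplicity of 0 as a Laplacian eigenvalue equals the number of connected components. The largest eigenvalue, 3.6180, is at most the vertex count 5.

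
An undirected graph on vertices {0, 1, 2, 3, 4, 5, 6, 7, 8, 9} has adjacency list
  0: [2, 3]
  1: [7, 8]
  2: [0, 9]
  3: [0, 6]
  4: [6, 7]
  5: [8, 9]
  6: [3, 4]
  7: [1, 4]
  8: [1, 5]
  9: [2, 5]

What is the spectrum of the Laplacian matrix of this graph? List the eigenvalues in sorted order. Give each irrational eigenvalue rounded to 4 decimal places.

Each diagonal entry of L is the vertex degree and each off-diagonal entry is -1 where an edge is present, 0 otherwise; in the order [0, 1, 2, 3, 4, 5, 6, 7, 8, 9] the diagonal is [2, 2, 2, 2, 2, 2, 2, 2, 2, 2]. Since every row of L sums to 0, the all-ones vector is in the kernel and 0 is an eigenvalue. The single zero eigenvalue shows the graph is connected. The largest eigenvalue, 4, is at most the vertex count 10. The eigenvalues sum to 20, which equals trace(L) = 2|E|.

[0, 0.3820, 0.3820, 1.3820, 1.3820, 2.6180, 2.6180, 3.6180, 3.6180, 4]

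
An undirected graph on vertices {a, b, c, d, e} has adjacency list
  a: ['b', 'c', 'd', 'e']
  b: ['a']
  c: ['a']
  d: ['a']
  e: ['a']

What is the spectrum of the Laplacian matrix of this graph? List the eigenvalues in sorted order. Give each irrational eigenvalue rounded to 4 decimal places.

[0, 1, 1, 1, 5]

With the vertex order [a, b, c, d, e], the degrees are [4, 1, 1, 1, 1], giving D = diag(4, 1, 1, 1, 1) and L = D - A. Since every row of L sums to 0, the all-ones vector is in the kernel and 0 is an eigenvalue. The single zero eigenvalue shows the graph is connected. The largest eigenvalue, 5, is at most the vertex count 5. The eigenvalues sum to 8, which equals trace(L) = 2|E|.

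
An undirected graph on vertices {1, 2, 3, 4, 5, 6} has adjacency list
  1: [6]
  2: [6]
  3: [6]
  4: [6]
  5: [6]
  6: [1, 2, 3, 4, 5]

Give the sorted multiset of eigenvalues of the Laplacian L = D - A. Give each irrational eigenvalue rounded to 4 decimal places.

[0, 1, 1, 1, 1, 6]

Each diagonal entry of L is the vertex degree and each off-diagonal entry is -1 where an edge is present, 0 otherwise; in the order [1, 2, 3, 4, 5, 6] the diagonal is [1, 1, 1, 1, 1, 5]. Since every row of L sums to 0, the all-ones vector is in the kernel and 0 is an eigenvalue. The eigenvalues sum to 10, which equals trace(L) = 2|E|.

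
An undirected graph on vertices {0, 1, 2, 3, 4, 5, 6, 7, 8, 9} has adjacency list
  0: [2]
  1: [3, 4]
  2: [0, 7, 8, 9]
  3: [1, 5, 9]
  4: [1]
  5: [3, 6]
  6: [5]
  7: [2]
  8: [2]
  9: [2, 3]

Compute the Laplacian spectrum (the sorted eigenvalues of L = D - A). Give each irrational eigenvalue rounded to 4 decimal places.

[0, 0.1695, 0.3820, 1, 1, 1.2228, 2.1971, 2.6180, 4.2756, 5.1350]

With the vertex order [0, 1, 2, 3, 4, 5, 6, 7, 8, 9], the degrees are [1, 2, 4, 3, 1, 2, 1, 1, 1, 2], giving D = diag(1, 2, 4, 3, 1, 2, 1, 1, 1, 2) and L = D - A. Since every row of L sums to 0, the all-ones vector is in the kernel and 0 is an eigenvalue. The largest eigenvalue, 5.1350, is at most the vertex count 10. There is one zero in the spectrum, matching the 1 component.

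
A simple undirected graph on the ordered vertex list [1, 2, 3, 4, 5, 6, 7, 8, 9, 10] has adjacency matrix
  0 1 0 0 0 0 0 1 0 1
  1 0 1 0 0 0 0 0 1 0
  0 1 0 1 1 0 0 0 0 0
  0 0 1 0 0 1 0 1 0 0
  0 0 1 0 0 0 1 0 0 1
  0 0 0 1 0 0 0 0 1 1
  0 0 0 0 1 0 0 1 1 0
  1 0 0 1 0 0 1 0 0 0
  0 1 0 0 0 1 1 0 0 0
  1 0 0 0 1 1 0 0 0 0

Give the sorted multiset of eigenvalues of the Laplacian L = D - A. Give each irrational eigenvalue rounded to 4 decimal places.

[0, 2, 2, 2, 2, 2, 5, 5, 5, 5]

Each diagonal entry of L is the vertex degree and each off-diagonal entry is -1 where an edge is present, 0 otherwise; in the order [1, 2, 3, 4, 5, 6, 7, 8, 9, 10] the diagonal is [3, 3, 3, 3, 3, 3, 3, 3, 3, 3]. The multiplicity of 0 as a Laplacian eigenvalue equals the number of connected components.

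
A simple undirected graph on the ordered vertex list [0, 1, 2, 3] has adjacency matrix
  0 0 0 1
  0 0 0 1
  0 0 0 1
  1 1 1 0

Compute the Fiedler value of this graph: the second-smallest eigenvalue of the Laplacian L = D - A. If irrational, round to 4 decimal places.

With the vertex order [0, 1, 2, 3], the degrees are [1, 1, 1, 3], giving D = diag(1, 1, 1, 3) and L = D - A. Computing the eigenvalues of L and sorting gives [0, 1, 1, 4]. The Fiedler value lambda_2 = 1 is strictly positive, so the graph is connected. There is one zero in the spectrum, matching the 1 component.

1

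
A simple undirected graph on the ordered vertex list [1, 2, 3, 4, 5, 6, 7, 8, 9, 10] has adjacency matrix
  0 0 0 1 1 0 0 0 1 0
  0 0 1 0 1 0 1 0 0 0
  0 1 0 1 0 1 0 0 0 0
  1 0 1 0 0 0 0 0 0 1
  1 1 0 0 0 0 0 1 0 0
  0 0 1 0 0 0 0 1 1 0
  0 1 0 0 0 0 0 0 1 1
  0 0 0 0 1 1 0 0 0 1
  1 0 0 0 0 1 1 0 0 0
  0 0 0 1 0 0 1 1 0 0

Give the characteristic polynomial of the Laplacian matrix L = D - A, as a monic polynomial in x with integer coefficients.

Reading degrees in the order [1, 2, 3, 4, 5, 6, 7, 8, 9, 10] gives [3, 3, 3, 3, 3, 3, 3, 3, 3, 3]; set D = diag(3, 3, 3, 3, 3, 3, 3, 3, 3, 3) and form L = D - A. L has integer entries, so p(x) = det(xI - L) has integer coefficients. Expanding the determinant yields x^10 - 30x^9 + 390x^8 - 2880x^7 + 13305x^6 - 39882x^5 + 77640x^4 - 94800x^3 + 66000x^2 - 20000x. The coefficient of x^9 equals -trace(L) = -30, matching the sum of degrees. The eigenvalues sum to 30, which equals trace(L) = 2|E|. By the matrix-tree theorem the graph has (1/10) * product of the nonzero eigenvalues = 2000 spanning trees.

x^10 - 30x^9 + 390x^8 - 2880x^7 + 13305x^6 - 39882x^5 + 77640x^4 - 94800x^3 + 66000x^2 - 20000x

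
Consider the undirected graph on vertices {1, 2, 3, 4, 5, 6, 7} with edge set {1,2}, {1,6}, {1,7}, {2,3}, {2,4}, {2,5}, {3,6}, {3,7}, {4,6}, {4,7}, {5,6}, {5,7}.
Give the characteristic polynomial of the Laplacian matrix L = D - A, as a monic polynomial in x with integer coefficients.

x^7 - 24x^6 + 234x^5 - 1192x^4 + 3357x^3 - 4968x^2 + 3024x

With the vertex order [1, 2, 3, 4, 5, 6, 7], the degrees are [3, 4, 3, 3, 3, 4, 4], giving D = diag(3, 4, 3, 3, 3, 4, 4) and L = D - A. L has integer entries, so p(x) = det(xI - L) has integer coefficients. Expanding the determinant yields x^7 - 24x^6 + 234x^5 - 1192x^4 + 3357x^3 - 4968x^2 + 3024x. The coefficient of x^6 equals -trace(L) = -24, matching the sum of degrees. By the matrix-tree theorem the graph has (1/7) * product of the nonzero eigenvalues = 432 spanning trees. The largest eigenvalue, 7, is at most the vertex count 7.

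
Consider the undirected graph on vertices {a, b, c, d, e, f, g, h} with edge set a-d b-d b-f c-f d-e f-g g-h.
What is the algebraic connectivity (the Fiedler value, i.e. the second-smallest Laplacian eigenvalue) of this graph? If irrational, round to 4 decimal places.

Reading degrees in the order [a, b, c, d, e, f, g, h] gives [1, 2, 1, 3, 1, 3, 2, 1]; set D = diag(1, 2, 1, 3, 1, 3, 2, 1) and form L = D - A. The sorted Laplacian eigenvalues are [0, 0.2137, 0.6177, 1, 1.4977, 2.3537, 3.8408, 4.4763]; the algebraic connectivity is the second entry, 0.2137. The eigenvalues sum to 14, which equals trace(L) = 2|E|.

0.2137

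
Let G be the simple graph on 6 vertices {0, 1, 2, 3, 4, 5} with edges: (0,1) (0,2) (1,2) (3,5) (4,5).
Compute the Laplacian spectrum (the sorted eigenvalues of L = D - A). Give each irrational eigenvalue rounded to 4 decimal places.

Each diagonal entry of L is the vertex degree and each off-diagonal entry is -1 where an edge is present, 0 otherwise; in the order [0, 1, 2, 3, 4, 5] the diagonal is [2, 2, 2, 1, 1, 2]. The multiplicity of 0 as a Laplacian eigenvalue equals the number of connected components. The 2 zero eigenvalues correspond to the 2 connected components.

[0, 0, 1, 3, 3, 3]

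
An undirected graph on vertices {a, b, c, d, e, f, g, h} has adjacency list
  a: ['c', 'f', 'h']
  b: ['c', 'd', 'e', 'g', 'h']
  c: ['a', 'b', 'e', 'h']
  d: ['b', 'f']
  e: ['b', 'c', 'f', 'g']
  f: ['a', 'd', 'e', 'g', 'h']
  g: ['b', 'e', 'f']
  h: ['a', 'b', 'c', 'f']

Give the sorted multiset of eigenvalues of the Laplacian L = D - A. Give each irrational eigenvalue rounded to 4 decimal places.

Each diagonal entry of L is the vertex degree and each off-diagonal entry is -1 where an edge is present, 0 otherwise; in the order [a, b, c, d, e, f, g, h] the diagonal is [3, 5, 4, 2, 4, 5, 3, 4]. L is symmetric positive semidefinite, so every eigenvalue is real and nonnegative. By the matrix-tree theorem the graph has (1/8) * product of the nonzero eigenvalues = 1678 spanning trees.

[0, 1.8205, 2.2479, 3.5762, 4.4508, 4.9250, 5.9687, 7.0109]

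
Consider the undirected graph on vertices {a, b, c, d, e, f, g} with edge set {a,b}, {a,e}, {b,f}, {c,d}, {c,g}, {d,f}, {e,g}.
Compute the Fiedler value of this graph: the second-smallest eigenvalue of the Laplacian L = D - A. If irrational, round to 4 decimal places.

With the vertex order [a, b, c, d, e, f, g], the degrees are [2, 2, 2, 2, 2, 2, 2], giving D = diag(2, 2, 2, 2, 2, 2, 2) and L = D - A. The smallest Laplacian eigenvalue is always 0. The next one, lambda_2 = 0.7530, measures how hard the graph is to disconnect: larger values mean better connectivity.

0.7530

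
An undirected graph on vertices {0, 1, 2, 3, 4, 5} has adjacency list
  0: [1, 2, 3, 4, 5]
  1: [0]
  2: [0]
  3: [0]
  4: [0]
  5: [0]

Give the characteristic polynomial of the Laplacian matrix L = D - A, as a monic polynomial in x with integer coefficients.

x^6 - 10x^5 + 30x^4 - 40x^3 + 25x^2 - 6x

Reading degrees in the order [0, 1, 2, 3, 4, 5] gives [5, 1, 1, 1, 1, 1]; set D = diag(5, 1, 1, 1, 1, 1) and form L = D - A. L has integer entries, so p(x) = det(xI - L) has integer coefficients. Expanding the determinant yields x^6 - 10x^5 + 30x^4 - 40x^3 + 25x^2 - 6x. The coefficient of x^5 equals -trace(L) = -10, matching the sum of degrees. There is one zero in the spectrum, matching the 1 component. The largest eigenvalue, 6, is at most the vertex count 6.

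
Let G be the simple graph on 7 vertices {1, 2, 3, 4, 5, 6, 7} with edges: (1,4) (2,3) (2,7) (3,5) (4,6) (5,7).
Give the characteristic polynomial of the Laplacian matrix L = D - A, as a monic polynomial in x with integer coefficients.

Each diagonal entry of L is the vertex degree and each off-diagonal entry is -1 where an edge is present, 0 otherwise; in the order [1, 2, 3, 4, 5, 6, 7] the diagonal is [1, 2, 2, 2, 2, 1, 2]. Computing det(xI - L) by cofactor expansion (or equivalently via sum-over-permutations) gives x^7 - 12x^6 + 55x^5 - 120x^4 + 124x^3 - 48x^2. Since p(0) = det(-L) = 0, x divides p(x). The largest eigenvalue, 4, is at most the vertex count 7. There are 2 zeros in the spectrum, matching the 2 components.

x^7 - 12x^6 + 55x^5 - 120x^4 + 124x^3 - 48x^2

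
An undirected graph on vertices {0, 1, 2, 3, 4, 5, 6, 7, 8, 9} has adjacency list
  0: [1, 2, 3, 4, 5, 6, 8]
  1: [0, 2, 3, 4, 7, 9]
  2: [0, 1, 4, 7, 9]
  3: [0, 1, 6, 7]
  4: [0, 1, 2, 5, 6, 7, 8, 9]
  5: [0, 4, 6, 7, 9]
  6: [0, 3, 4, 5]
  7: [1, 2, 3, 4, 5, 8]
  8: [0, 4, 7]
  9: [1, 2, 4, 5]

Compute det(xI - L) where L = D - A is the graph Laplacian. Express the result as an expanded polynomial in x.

Reading degrees in the order [0, 1, 2, 3, 4, 5, 6, 7, 8, 9] gives [7, 6, 5, 4, 8, 5, 4, 6, 3, 4]; set D = diag(7, 6, 5, 4, 8, 5, 4, 6, 3, 4) and form L = D - A. L has integer entries, so p(x) = det(xI - L) has integer coefficients. Expanding the determinant yields x^10 - 52x^9 + 1180x^8 - 15326x^7 + 125467x^6 - 670908x^5 + 2341640x^4 - 5140708x^3 + 6437915x^2 - 3503100x. Since p(0) = det(-L) = 0, x divides p(x). By the matrix-tree theorem the graph has (1/10) * product of the nonzero eigenvalues = 350310 spanning trees. The largest eigenvalue, 9.2007, is at most the vertex count 10.

x^10 - 52x^9 + 1180x^8 - 15326x^7 + 125467x^6 - 670908x^5 + 2341640x^4 - 5140708x^3 + 6437915x^2 - 3503100x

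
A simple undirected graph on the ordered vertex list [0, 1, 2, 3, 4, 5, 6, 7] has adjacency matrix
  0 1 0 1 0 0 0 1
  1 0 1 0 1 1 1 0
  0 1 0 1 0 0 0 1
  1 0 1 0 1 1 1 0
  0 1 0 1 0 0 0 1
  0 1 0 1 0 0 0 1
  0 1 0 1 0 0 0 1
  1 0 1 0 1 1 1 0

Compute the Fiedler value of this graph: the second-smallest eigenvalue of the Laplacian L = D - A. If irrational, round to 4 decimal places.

3

Each diagonal entry of L is the vertex degree and each off-diagonal entry is -1 where an edge is present, 0 otherwise; in the order [0, 1, 2, 3, 4, 5, 6, 7] the diagonal is [3, 5, 3, 5, 3, 3, 3, 5]. Computing the eigenvalues of L and sorting gives [0, 3, 3, 3, 3, 5, 5, 8]. The Fiedler value lambda_2 = 3 is strictly positive, so the graph is connected. The largest eigenvalue, 8, is at most the vertex count 8.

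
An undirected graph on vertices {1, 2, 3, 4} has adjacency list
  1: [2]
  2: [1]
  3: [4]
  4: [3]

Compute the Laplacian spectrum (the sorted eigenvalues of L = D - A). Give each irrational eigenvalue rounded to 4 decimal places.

Reading degrees in the order [1, 2, 3, 4] gives [1, 1, 1, 1]; set D = diag(1, 1, 1, 1) and form L = D - A. Diagonalising L (or applying a numerical eigensolver to the 4x4 matrix) gives the spectrum above. The 2 zero eigenvalues correspond to the 2 connected components. The largest eigenvalue, 2, is at most the vertex count 4.

[0, 0, 2, 2]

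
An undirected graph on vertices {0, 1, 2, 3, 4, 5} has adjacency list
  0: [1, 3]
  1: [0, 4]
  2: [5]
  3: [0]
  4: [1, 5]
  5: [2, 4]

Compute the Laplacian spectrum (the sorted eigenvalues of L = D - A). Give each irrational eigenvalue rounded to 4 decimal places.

[0, 0.2679, 1, 2, 3, 3.7321]

Each diagonal entry of L is the vertex degree and each off-diagonal entry is -1 where an edge is present, 0 otherwise; in the order [0, 1, 2, 3, 4, 5] the diagonal is [2, 2, 1, 1, 2, 2]. Since every row of L sums to 0, the all-ones vector is in the kernel and 0 is an eigenvalue. The single zero eigenvalue shows the graph is connected. The largest eigenvalue, 3.7321, is at most the vertex count 6.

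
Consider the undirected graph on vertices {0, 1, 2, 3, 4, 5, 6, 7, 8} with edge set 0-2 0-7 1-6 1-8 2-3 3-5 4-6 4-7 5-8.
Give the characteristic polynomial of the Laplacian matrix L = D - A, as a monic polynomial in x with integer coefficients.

With the vertex order [0, 1, 2, 3, 4, 5, 6, 7, 8], the degrees are [2, 2, 2, 2, 2, 2, 2, 2, 2], giving D = diag(2, 2, 2, 2, 2, 2, 2, 2, 2) and L = D - A. L has integer entries, so p(x) = det(xI - L) has integer coefficients. Expanding the determinant yields x^9 - 18x^8 + 135x^7 - 546x^6 + 1287x^5 - 1782x^4 + 1386x^3 - 540x^2 + 81x. Since p(0) = det(-L) = 0, x divides p(x). The largest eigenvalue, 3.8794, is at most the vertex count 9.

x^9 - 18x^8 + 135x^7 - 546x^6 + 1287x^5 - 1782x^4 + 1386x^3 - 540x^2 + 81x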